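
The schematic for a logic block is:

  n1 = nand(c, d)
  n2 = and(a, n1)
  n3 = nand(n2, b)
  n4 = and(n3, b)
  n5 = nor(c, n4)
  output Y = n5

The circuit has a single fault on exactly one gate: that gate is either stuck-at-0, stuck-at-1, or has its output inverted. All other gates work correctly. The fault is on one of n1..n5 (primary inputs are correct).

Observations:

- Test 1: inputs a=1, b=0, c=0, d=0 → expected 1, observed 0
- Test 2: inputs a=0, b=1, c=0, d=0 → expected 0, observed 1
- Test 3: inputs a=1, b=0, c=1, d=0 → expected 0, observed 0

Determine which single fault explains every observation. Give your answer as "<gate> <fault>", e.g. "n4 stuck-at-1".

n4 inverted output

Fault-free values for test 1 (a=1, b=0, c=0, d=0): n1=1, n2=1, n3=1, n4=0, n5=1, giving Y=1. Observed 0.
Test 1: faults giving observed 0 are {n4 stuck-at-1, n4 inverted output, n5 stuck-at-0, n5 inverted output}.
Test 2 (a=0, b=1, c=0, d=0): fault-free n1=1, n2=0, n3=1, n4=1, n5=0 → 0; observed 1. Eliminates n4 stuck-at-1, n5 stuck-at-0.
Test 3 (a=1, b=0, c=1, d=0): fault-free n1=1, n2=1, n3=1, n4=0, n5=0 → 0; observed 0. Eliminates n5 inverted output.
Only n4 inverted output is consistent with every test.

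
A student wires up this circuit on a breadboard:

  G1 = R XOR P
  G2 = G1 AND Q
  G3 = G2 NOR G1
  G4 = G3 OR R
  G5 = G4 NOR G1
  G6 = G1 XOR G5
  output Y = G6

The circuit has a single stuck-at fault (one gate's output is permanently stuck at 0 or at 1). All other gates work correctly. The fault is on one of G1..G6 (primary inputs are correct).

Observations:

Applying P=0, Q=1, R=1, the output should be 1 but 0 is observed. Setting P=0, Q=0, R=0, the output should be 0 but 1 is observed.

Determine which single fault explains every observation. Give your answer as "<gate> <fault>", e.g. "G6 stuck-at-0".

G5 stuck-at-1

Fault-free values for test 1 (P=0, Q=1, R=1): G1=1, G2=1, G3=0, G4=1, G5=0, G6=1, giving Y=1. Observed 0.
Test 1: faults giving observed 0 are {G1 stuck-at-0, G5 stuck-at-1, G6 stuck-at-0}.
Test 2 (P=0, Q=0, R=0): fault-free G1=0, G2=0, G3=1, G4=1, G5=0, G6=0 → 0; observed 1. Eliminates G1 stuck-at-0, G6 stuck-at-0.
Only G5 stuck-at-1 is consistent with every test.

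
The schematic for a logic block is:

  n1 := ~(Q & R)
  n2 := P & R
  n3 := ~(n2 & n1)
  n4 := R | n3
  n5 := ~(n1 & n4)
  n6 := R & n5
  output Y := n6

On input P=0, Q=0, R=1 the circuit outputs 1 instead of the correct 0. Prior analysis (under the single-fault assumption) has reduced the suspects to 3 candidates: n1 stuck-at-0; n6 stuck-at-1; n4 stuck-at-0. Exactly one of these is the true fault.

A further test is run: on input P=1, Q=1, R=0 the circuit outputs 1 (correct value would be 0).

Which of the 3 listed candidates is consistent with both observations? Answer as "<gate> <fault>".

Evaluate each candidate on input P=1, Q=1, R=0:
  n1 stuck-at-0: n1=0 [stuck-at-0], n2=0, n3=1, n4=1, n5=1, n6=0 → 0 — eliminated
  n6 stuck-at-1: n1=1, n2=0, n3=1, n4=1, n5=0, n6=1 [stuck-at-1] → 1 — matches
  n4 stuck-at-0: n1=1, n2=0, n3=1, n4=0 [stuck-at-0], n5=1, n6=0 → 0 — eliminated
Only n6 stuck-at-1 reproduces the observed 1.

n6 stuck-at-1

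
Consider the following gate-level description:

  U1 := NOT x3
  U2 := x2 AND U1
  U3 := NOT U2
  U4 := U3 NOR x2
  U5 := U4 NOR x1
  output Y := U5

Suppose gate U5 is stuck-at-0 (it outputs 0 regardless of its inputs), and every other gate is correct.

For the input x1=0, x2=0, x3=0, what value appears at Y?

0

Propagate with U5 forced: U1=1, U2=0, U3=1, U4=0, U5=0 [stuck-at-0].
So Y = 0. (Without the fault it would be 1.)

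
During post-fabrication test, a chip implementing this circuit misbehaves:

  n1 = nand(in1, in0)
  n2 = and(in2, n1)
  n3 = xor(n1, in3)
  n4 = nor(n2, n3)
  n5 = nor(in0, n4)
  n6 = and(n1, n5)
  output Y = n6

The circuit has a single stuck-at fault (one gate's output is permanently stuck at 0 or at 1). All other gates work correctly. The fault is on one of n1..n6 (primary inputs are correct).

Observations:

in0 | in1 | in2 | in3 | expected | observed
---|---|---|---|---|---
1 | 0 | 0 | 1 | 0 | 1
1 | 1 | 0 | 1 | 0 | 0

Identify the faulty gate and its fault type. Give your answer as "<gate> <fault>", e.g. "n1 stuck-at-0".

n5 stuck-at-1

Fault-free values for test 1 (in0=1, in1=0, in2=0, in3=1): n1=1, n2=0, n3=0, n4=1, n5=0, n6=0, giving Y=0. Observed 1.
Test 1: faults giving observed 1 are {n5 stuck-at-1, n6 stuck-at-1}.
Test 2 (in0=1, in1=1, in2=0, in3=1): fault-free n1=0, n2=0, n3=1, n4=0, n5=0, n6=0 → 0; observed 0. Eliminates n6 stuck-at-1.
Only n5 stuck-at-1 is consistent with every test.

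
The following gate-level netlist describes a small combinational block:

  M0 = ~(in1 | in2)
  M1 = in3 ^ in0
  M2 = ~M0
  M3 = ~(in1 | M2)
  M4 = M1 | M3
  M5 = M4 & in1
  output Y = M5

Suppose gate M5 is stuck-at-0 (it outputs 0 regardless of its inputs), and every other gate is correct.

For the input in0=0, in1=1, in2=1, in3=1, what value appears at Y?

0

Propagate with M5 forced: M0=0, M1=1, M2=1, M3=0, M4=1, M5=0 [stuck-at-0].
So Y = 0. (Without the fault it would be 1.)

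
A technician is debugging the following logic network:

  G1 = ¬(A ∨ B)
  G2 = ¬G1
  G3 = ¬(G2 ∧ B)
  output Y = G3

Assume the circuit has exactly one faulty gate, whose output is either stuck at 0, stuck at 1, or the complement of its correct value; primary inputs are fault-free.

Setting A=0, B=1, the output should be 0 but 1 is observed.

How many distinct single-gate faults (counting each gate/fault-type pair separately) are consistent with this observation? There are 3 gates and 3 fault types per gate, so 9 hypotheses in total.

Fault-free: G1=0, G2=1, G3=0 → 0. Observed 1.
  G1 stuck-at-0: output 0 ✗
  G1 stuck-at-1: output 1 ✓
  G1 inverted output: output 1 ✓
  G2 stuck-at-0: output 1 ✓
  G2 stuck-at-1: output 0 ✗
  G2 inverted output: output 1 ✓
  G3 stuck-at-0: output 0 ✗
  G3 stuck-at-1: output 1 ✓
  G3 inverted output: output 1 ✓
Consistent faults: {G1 stuck-at-1, G1 inverted output, G2 stuck-at-0, G2 inverted output, G3 stuck-at-1, G3 inverted output} — 6 in all.

6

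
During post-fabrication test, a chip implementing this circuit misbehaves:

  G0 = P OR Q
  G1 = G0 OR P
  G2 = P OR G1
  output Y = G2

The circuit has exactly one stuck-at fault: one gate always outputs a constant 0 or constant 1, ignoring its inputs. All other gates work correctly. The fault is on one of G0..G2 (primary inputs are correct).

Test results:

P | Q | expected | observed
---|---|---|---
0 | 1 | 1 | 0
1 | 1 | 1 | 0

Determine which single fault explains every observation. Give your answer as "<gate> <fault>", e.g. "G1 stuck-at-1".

Fault-free values for test 1 (P=0, Q=1): G0=1, G1=1, G2=1, giving Y=1. Observed 0.
Test 1: faults giving observed 0 are {G0 stuck-at-0, G1 stuck-at-0, G2 stuck-at-0}.
Test 2 (P=1, Q=1): fault-free G0=1, G1=1, G2=1 → 1; observed 0. Eliminates G0 stuck-at-0, G1 stuck-at-0.
Only G2 stuck-at-0 is consistent with every test.

G2 stuck-at-0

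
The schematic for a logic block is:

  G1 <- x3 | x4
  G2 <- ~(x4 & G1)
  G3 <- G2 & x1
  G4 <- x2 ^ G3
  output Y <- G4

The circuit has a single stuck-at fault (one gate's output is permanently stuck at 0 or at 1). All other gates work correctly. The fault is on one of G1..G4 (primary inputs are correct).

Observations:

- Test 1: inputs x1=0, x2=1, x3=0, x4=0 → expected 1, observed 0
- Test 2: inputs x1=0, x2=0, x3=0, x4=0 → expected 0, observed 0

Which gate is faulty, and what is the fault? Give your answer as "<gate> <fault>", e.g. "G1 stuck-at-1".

G4 stuck-at-0

Fault-free values for test 1 (x1=0, x2=1, x3=0, x4=0): G1=0, G2=1, G3=0, G4=1, giving Y=1. Observed 0.
Test 1: faults giving observed 0 are {G3 stuck-at-1, G4 stuck-at-0}.
Test 2 (x1=0, x2=0, x3=0, x4=0): fault-free G1=0, G2=1, G3=0, G4=0 → 0; observed 0. Eliminates G3 stuck-at-1.
Only G4 stuck-at-0 is consistent with every test.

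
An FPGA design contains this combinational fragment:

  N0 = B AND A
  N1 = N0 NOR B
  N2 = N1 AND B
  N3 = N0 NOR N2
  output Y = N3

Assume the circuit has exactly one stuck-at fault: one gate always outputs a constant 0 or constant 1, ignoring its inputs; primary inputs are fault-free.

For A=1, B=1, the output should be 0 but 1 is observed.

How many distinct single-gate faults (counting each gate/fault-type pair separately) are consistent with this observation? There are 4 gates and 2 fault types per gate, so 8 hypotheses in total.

2

Fault-free: N0=1, N1=0, N2=0, N3=0 → 0. Observed 1.
  N0 stuck-at-0: output 1 ✓
  N0 stuck-at-1: output 0 ✗
  N1 stuck-at-0: output 0 ✗
  N1 stuck-at-1: output 0 ✗
  N2 stuck-at-0: output 0 ✗
  N2 stuck-at-1: output 0 ✗
  N3 stuck-at-0: output 0 ✗
  N3 stuck-at-1: output 1 ✓
Consistent faults: {N0 stuck-at-0, N3 stuck-at-1} — 2 in all.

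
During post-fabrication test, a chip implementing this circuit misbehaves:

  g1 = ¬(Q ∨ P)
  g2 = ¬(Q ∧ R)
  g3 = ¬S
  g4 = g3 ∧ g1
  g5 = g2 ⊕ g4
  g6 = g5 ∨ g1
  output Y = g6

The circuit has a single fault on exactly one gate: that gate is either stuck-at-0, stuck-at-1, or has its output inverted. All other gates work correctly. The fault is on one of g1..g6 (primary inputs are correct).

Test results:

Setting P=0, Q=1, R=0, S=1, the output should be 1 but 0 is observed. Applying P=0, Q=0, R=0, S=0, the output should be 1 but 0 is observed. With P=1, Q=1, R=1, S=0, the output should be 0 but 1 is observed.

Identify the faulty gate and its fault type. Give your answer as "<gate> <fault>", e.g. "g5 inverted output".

Fault-free values for test 1 (P=0, Q=1, R=0, S=1): g1=0, g2=1, g3=0, g4=0, g5=1, g6=1, giving Y=1. Observed 0.
Test 1: faults giving observed 0 are {g2 stuck-at-0, g2 inverted output, g4 stuck-at-1, g4 inverted output, g5 stuck-at-0, g5 inverted output, g6 stuck-at-0, g6 inverted output}.
Test 2 (P=0, Q=0, R=0, S=0): fault-free g1=1, g2=1, g3=1, g4=1, g5=0, g6=1 → 1; observed 0. Eliminates g2 stuck-at-0, g2 inverted output, g4 stuck-at-1, g4 inverted output, g5 stuck-at-0, g5 inverted output.
Test 3 (P=1, Q=1, R=1, S=0): fault-free g1=0, g2=0, g3=1, g4=0, g5=0, g6=0 → 0; observed 1. Eliminates g6 stuck-at-0.
Only g6 inverted output is consistent with every test.

g6 inverted output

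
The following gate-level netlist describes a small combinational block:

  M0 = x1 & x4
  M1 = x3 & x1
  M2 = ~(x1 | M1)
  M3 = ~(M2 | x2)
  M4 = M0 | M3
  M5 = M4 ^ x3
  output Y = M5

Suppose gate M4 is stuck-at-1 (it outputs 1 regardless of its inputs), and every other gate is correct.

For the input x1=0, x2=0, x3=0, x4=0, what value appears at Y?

1

Propagate with M4 forced: M0=0, M1=0, M2=1, M3=0, M4=1 [stuck-at-1], M5=1.
So Y = 1. (Without the fault it would be 0.)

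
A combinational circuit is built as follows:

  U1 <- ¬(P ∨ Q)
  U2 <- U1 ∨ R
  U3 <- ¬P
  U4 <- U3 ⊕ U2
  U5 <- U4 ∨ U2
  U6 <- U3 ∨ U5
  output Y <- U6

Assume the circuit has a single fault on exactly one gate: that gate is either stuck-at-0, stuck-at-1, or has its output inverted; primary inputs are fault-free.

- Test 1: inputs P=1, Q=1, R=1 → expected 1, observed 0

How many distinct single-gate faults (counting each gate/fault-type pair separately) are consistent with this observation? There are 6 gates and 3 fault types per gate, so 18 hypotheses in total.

6

Fault-free: U1=0, U2=1, U3=0, U4=1, U5=1, U6=1 → 1. Observed 0.
  U1: none of the 3 fault types match ✗
  U2: stuck-at-0, inverted output ✓; others ✗
  U3: none of the 3 fault types match ✗
  U4: none of the 3 fault types match ✗
  U5: stuck-at-0, inverted output ✓; others ✗
  U6: stuck-at-0, inverted output ✓; others ✗
Consistent faults: {U2 stuck-at-0, U2 inverted output, U5 stuck-at-0, U5 inverted output, U6 stuck-at-0, U6 inverted output} — 6 in all.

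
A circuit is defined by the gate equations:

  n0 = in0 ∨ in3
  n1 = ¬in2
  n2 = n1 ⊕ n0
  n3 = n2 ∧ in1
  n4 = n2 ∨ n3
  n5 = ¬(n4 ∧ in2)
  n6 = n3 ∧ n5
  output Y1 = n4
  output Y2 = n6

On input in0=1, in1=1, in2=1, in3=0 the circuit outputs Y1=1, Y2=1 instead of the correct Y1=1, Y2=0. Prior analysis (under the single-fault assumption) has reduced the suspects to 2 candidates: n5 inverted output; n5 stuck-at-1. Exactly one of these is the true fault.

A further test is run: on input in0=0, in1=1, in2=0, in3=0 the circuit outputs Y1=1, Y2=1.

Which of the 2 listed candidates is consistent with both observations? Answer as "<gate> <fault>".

Evaluate each candidate on input in0=0, in1=1, in2=0, in3=0:
  n5 inverted output: n0=0, n1=1, n2=1, n3=1, n4=1, n5=0 [inverted output], n6=0 → Y1=1, Y2=0 — eliminated
  n5 stuck-at-1: n0=0, n1=1, n2=1, n3=1, n4=1, n5=1 [stuck-at-1], n6=1 → Y1=1, Y2=1 — matches
Only n5 stuck-at-1 reproduces the observed Y1=1, Y2=1.

n5 stuck-at-1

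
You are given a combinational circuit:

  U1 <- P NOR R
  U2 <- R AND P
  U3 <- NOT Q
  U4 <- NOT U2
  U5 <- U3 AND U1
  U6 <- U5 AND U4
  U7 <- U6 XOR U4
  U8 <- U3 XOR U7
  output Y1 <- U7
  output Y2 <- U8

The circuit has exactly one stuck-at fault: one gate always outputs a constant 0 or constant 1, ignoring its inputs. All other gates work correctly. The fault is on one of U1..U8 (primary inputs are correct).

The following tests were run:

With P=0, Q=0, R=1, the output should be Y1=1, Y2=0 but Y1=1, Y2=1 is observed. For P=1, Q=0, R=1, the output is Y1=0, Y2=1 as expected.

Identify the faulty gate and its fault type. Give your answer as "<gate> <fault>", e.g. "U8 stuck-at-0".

Fault-free values for test 1 (P=0, Q=0, R=1): U1=0, U2=0, U3=1, U4=1, U5=0, U6=0, U7=1, U8=0, giving Y1=1, Y2=0. Observed Y1=1, Y2=1.
Test 1: faults giving observed Y1=1, Y2=1 are {U3 stuck-at-0, U8 stuck-at-1}.
Test 2 (P=1, Q=0, R=1): fault-free U1=0, U2=1, U3=1, U4=0, U5=0, U6=0, U7=0, U8=1 → Y1=0, Y2=1; observed Y1=0, Y2=1. Eliminates U3 stuck-at-0.
Only U8 stuck-at-1 is consistent with every test.

U8 stuck-at-1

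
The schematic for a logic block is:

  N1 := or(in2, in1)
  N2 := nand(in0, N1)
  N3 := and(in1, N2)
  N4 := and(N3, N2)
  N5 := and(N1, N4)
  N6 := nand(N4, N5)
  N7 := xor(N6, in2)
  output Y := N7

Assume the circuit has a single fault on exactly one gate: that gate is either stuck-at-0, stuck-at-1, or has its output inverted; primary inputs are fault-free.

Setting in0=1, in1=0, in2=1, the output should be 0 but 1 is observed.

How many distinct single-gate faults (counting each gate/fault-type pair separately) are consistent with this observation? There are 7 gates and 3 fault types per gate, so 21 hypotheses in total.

Fault-free: N1=1, N2=0, N3=0, N4=0, N5=0, N6=1, N7=0 → 0. Observed 1.
  N1: none of the 3 fault types match ✗
  N2: none of the 3 fault types match ✗
  N3: none of the 3 fault types match ✗
  N4: stuck-at-1, inverted output ✓; others ✗
  N5: none of the 3 fault types match ✗
  N6: stuck-at-0, inverted output ✓; others ✗
  N7: stuck-at-1, inverted output ✓; others ✗
Consistent faults: {N4 stuck-at-1, N4 inverted output, N6 stuck-at-0, N6 inverted output, N7 stuck-at-1, N7 inverted output} — 6 in all.

6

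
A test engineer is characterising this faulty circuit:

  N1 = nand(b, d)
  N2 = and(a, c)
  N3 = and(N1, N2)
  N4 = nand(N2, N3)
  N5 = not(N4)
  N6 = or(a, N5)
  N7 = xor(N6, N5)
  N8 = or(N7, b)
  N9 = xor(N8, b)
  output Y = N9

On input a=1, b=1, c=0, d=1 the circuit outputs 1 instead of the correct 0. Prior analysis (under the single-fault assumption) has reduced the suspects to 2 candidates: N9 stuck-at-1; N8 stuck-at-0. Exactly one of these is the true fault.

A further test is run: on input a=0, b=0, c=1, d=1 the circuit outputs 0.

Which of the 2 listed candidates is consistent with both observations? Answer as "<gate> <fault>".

N8 stuck-at-0

Evaluate each candidate on input a=0, b=0, c=1, d=1:
  N9 stuck-at-1: N1=1, N2=0, N3=0, N4=1, N5=0, N6=0, N7=0, N8=0, N9=1 [stuck-at-1] → 1 — eliminated
  N8 stuck-at-0: N1=1, N2=0, N3=0, N4=1, N5=0, N6=0, N7=0, N8=0 [stuck-at-0], N9=0 → 0 — matches
Only N8 stuck-at-0 reproduces the observed 0.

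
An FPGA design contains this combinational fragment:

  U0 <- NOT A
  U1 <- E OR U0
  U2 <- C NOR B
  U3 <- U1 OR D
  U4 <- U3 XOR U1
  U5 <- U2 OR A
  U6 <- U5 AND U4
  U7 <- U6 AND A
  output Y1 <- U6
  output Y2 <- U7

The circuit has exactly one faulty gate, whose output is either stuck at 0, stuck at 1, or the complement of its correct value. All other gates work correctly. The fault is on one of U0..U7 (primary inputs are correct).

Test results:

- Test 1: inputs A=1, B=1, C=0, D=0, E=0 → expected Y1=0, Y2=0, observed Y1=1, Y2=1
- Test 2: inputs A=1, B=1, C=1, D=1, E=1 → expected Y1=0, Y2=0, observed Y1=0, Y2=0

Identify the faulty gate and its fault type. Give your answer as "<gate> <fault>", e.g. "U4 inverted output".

U3 stuck-at-1

Fault-free values for test 1 (A=1, B=1, C=0, D=0, E=0): U0=0, U1=0, U2=0, U3=0, U4=0, U5=1, U6=0, U7=0, giving Y1=0, Y2=0. Observed Y1=1, Y2=1.
Test 1: faults giving observed Y1=1, Y2=1 are {U3 stuck-at-1, U3 inverted output, U4 stuck-at-1, U4 inverted output, U6 stuck-at-1, U6 inverted output}.
Test 2 (A=1, B=1, C=1, D=1, E=1): fault-free U0=0, U1=1, U2=0, U3=1, U4=0, U5=1, U6=0, U7=0 → Y1=0, Y2=0; observed Y1=0, Y2=0. Eliminates U3 inverted output, U4 stuck-at-1, U4 inverted output, U6 stuck-at-1, U6 inverted output.
Only U3 stuck-at-1 is consistent with every test.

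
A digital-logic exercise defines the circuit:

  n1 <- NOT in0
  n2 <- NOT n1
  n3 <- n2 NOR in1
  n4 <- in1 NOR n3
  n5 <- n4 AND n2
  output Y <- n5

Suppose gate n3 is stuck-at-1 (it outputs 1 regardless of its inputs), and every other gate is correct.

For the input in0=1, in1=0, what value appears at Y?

Propagate with n3 forced: n1=0, n2=1, n3=1 [stuck-at-1], n4=0, n5=0.
So Y = 0. (Without the fault it would be 1.)

0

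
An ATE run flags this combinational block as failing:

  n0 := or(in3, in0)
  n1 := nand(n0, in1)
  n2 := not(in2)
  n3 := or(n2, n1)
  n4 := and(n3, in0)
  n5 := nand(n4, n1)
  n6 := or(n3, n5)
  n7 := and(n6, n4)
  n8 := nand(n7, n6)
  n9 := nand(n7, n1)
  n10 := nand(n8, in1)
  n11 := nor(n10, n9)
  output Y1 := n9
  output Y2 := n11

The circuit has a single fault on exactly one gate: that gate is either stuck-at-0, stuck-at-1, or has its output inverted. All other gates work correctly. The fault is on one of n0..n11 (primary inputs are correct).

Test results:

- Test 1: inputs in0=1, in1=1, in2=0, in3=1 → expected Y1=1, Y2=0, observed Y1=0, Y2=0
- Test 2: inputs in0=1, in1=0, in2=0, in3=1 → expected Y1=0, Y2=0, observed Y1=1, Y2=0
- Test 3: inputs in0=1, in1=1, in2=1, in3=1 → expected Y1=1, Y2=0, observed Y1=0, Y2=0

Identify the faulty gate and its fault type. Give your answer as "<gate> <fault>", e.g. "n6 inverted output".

Fault-free values for test 1 (in0=1, in1=1, in2=0, in3=1): n0=1, n1=0, n2=1, n3=1, n4=1, n5=1, n6=1, n7=1, n8=0, n9=1, n10=1, n11=0, giving Y1=1, Y2=0. Observed Y1=0, Y2=0.
Test 1: faults giving observed Y1=0, Y2=0 are {n0 stuck-at-0, n0 inverted output, n1 stuck-at-1, n1 inverted output, n9 stuck-at-0, n9 inverted output}.
Test 2 (in0=1, in1=0, in2=0, in3=1): fault-free n0=1, n1=1, n2=1, n3=1, n4=1, n5=0, n6=1, n7=1, n8=0, n9=0, n10=1, n11=0 → Y1=0, Y2=0; observed Y1=1, Y2=0. Eliminates n0 stuck-at-0, n0 inverted output, n1 stuck-at-1, n9 stuck-at-0.
Test 3 (in0=1, in1=1, in2=1, in3=1): fault-free n0=1, n1=0, n2=0, n3=0, n4=0, n5=1, n6=1, n7=0, n8=1, n9=1, n10=0, n11=0 → Y1=1, Y2=0; observed Y1=0, Y2=0. Eliminates n9 inverted output.
Only n1 inverted output is consistent with every test.

n1 inverted output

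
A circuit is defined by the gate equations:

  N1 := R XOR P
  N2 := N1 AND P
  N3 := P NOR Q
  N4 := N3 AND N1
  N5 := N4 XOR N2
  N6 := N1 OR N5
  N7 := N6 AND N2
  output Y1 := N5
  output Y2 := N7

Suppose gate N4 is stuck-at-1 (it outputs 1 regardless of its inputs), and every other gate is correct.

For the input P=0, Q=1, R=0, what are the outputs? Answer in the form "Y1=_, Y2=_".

Propagate with N4 forced: N1=0, N2=0, N3=0, N4=1 [stuck-at-1], N5=1, N6=1, N7=0.
So the outputs are Y1=1, Y2=0. (Without the fault they would be Y1=0, Y2=0.)

Y1=1, Y2=0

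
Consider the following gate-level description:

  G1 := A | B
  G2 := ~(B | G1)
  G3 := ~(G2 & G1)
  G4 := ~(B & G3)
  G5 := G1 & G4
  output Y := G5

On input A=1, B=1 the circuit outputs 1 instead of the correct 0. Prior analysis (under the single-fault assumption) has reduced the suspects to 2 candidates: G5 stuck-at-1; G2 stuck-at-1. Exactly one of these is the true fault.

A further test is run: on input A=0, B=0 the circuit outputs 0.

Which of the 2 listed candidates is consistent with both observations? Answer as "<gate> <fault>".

Evaluate each candidate on input A=0, B=0:
  G5 stuck-at-1: G1=0, G2=1, G3=1, G4=1, G5=1 [stuck-at-1] → 1 — eliminated
  G2 stuck-at-1: G1=0, G2=1 [stuck-at-1], G3=1, G4=1, G5=0 → 0 — matches
Only G2 stuck-at-1 reproduces the observed 0.

G2 stuck-at-1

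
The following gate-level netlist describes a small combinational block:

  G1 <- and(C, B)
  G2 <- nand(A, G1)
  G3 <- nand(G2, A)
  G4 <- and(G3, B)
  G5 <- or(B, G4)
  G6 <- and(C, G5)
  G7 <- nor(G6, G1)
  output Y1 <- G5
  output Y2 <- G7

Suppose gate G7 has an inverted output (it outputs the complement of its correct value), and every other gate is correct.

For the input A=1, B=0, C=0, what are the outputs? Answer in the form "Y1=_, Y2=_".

Y1=0, Y2=0

Propagate with G7 forced: G1=0, G2=1, G3=0, G4=0, G5=0, G6=0, G7=0 [inverted output].
So the outputs are Y1=0, Y2=0. (Without the fault they would be Y1=0, Y2=1.)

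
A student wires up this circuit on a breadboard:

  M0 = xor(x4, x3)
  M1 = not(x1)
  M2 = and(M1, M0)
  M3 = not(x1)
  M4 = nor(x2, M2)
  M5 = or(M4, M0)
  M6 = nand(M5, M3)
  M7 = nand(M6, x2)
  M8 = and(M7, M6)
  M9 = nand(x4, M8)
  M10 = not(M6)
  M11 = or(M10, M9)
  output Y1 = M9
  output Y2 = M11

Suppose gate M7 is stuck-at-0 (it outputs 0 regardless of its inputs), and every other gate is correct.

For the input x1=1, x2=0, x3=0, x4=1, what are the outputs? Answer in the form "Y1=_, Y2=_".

Propagate with M7 forced: M0=1, M1=0, M2=0, M3=0, M4=1, M5=1, M6=1, M7=0 [stuck-at-0], M8=0, M9=1, M10=0, M11=1.
So the outputs are Y1=1, Y2=1. (Without the fault they would be Y1=0, Y2=0.)

Y1=1, Y2=1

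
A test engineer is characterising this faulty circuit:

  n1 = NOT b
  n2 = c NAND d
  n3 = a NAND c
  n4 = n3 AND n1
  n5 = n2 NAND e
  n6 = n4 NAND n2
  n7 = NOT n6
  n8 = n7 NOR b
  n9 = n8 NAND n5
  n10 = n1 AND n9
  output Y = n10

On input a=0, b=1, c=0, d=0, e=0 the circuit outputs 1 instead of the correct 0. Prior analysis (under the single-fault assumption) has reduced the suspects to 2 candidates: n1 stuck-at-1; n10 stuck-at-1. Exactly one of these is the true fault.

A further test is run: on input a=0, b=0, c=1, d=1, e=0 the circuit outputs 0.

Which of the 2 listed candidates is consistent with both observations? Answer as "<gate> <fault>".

Evaluate each candidate on input a=0, b=0, c=1, d=1, e=0:
  n1 stuck-at-1: n1=1 [stuck-at-1], n2=0, n3=1, n4=1, n5=1, n6=1, n7=0, n8=1, n9=0, n10=0 → 0 — matches
  n10 stuck-at-1: n1=1, n2=0, n3=1, n4=1, n5=1, n6=1, n7=0, n8=1, n9=0, n10=1 [stuck-at-1] → 1 — eliminated
Only n1 stuck-at-1 reproduces the observed 0.

n1 stuck-at-1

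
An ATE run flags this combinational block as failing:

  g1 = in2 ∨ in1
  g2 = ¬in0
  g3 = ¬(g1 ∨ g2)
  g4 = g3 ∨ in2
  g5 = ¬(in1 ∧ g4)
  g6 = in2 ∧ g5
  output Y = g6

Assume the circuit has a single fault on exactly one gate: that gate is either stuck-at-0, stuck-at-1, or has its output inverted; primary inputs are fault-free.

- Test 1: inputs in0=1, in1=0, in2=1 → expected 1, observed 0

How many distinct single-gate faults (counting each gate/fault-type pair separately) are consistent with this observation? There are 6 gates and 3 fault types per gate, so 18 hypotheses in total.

Fault-free: g1=1, g2=0, g3=0, g4=1, g5=1, g6=1 → 1. Observed 0.
  g1: none of the 3 fault types match ✗
  g2: none of the 3 fault types match ✗
  g3: none of the 3 fault types match ✗
  g4: none of the 3 fault types match ✗
  g5: stuck-at-0, inverted output ✓; others ✗
  g6: stuck-at-0, inverted output ✓; others ✗
Consistent faults: {g5 stuck-at-0, g5 inverted output, g6 stuck-at-0, g6 inverted output} — 4 in all.

4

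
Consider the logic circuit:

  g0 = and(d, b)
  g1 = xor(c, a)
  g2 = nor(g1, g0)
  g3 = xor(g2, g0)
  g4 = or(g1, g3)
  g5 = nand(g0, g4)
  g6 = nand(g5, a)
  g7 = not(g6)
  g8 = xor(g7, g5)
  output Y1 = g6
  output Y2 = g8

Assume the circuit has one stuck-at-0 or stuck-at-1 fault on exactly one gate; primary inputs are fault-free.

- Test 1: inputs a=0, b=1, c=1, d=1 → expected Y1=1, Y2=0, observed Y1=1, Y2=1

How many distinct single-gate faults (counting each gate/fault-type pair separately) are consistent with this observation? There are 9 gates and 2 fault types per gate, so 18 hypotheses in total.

5

Fault-free: g0=1, g1=1, g2=0, g3=1, g4=1, g5=0, g6=1, g7=0, g8=0 → Y1=1, Y2=0. Observed Y1=1, Y2=1.
  g0: stuck-at-0 ✓; others ✗
  g1: none of the 2 fault types match ✗
  g2: none of the 2 fault types match ✗
  g3: none of the 2 fault types match ✗
  g4: stuck-at-0 ✓; others ✗
  g5: stuck-at-1 ✓; others ✗
  g6: none of the 2 fault types match ✗
  g7: stuck-at-1 ✓; others ✗
  g8: stuck-at-1 ✓; others ✗
Consistent faults: {g0 stuck-at-0, g4 stuck-at-0, g5 stuck-at-1, g7 stuck-at-1, g8 stuck-at-1} — 5 in all.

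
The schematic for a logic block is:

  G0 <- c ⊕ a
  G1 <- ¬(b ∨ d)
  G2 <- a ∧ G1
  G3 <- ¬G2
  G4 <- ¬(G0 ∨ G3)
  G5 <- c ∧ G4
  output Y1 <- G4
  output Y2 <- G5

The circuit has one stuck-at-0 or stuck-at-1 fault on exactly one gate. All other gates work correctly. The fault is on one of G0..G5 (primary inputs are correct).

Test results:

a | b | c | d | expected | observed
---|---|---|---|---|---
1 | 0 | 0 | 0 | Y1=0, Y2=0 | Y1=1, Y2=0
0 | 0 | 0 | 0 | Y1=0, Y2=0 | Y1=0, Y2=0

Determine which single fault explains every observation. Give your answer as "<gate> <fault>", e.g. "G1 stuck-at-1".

Fault-free values for test 1 (a=1, b=0, c=0, d=0): G0=1, G1=1, G2=1, G3=0, G4=0, G5=0, giving Y1=0, Y2=0. Observed Y1=1, Y2=0.
Test 1: faults giving observed Y1=1, Y2=0 are {G0 stuck-at-0, G4 stuck-at-1}.
Test 2 (a=0, b=0, c=0, d=0): fault-free G0=0, G1=1, G2=0, G3=1, G4=0, G5=0 → Y1=0, Y2=0; observed Y1=0, Y2=0. Eliminates G4 stuck-at-1.
Only G0 stuck-at-0 is consistent with every test.

G0 stuck-at-0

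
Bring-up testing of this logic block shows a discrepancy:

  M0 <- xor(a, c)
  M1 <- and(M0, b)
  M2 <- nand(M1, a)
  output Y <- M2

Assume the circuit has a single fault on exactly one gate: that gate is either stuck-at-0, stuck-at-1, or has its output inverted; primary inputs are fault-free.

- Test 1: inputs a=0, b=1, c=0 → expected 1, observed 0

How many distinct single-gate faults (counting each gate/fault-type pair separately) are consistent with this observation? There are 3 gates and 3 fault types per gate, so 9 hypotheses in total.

2

Fault-free: M0=0, M1=0, M2=1 → 1. Observed 0.
  M0 stuck-at-0: output 1 ✗
  M0 stuck-at-1: output 1 ✗
  M0 inverted output: output 1 ✗
  M1 stuck-at-0: output 1 ✗
  M1 stuck-at-1: output 1 ✗
  M1 inverted output: output 1 ✗
  M2 stuck-at-0: output 0 ✓
  M2 stuck-at-1: output 1 ✗
  M2 inverted output: output 0 ✓
Consistent faults: {M2 stuck-at-0, M2 inverted output} — 2 in all.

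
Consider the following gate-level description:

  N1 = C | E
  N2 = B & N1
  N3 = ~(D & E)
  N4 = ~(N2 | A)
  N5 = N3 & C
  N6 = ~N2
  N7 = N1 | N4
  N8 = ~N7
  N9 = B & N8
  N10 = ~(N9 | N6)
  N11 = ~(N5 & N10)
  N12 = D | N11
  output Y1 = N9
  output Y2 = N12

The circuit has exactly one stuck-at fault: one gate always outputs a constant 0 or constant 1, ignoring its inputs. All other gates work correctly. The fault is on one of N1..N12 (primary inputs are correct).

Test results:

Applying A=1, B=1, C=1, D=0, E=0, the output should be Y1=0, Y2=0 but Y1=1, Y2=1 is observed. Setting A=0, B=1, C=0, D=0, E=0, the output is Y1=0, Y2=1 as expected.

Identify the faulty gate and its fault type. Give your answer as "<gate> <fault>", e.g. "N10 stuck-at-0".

N1 stuck-at-0

Fault-free values for test 1 (A=1, B=1, C=1, D=0, E=0): N1=1, N2=1, N3=1, N4=0, N5=1, N6=0, N7=1, N8=0, N9=0, N10=1, N11=0, N12=0, giving Y1=0, Y2=0. Observed Y1=1, Y2=1.
Test 1: faults giving observed Y1=1, Y2=1 are {N1 stuck-at-0, N7 stuck-at-0, N8 stuck-at-1, N9 stuck-at-1}.
Test 2 (A=0, B=1, C=0, D=0, E=0): fault-free N1=0, N2=0, N3=1, N4=1, N5=0, N6=1, N7=1, N8=0, N9=0, N10=0, N11=1, N12=1 → Y1=0, Y2=1; observed Y1=0, Y2=1. Eliminates N7 stuck-at-0, N8 stuck-at-1, N9 stuck-at-1.
Only N1 stuck-at-0 is consistent with every test.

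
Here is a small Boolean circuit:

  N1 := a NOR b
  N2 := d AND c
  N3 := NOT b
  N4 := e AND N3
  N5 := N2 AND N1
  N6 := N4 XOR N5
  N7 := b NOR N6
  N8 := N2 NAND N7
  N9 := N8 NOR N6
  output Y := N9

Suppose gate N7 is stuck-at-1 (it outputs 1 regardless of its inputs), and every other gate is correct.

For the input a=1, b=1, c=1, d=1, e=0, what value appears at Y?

Propagate with N7 forced: N1=0, N2=1, N3=0, N4=0, N5=0, N6=0, N7=1 [stuck-at-1], N8=0, N9=1.
So Y = 1. (Without the fault it would be 0.)

1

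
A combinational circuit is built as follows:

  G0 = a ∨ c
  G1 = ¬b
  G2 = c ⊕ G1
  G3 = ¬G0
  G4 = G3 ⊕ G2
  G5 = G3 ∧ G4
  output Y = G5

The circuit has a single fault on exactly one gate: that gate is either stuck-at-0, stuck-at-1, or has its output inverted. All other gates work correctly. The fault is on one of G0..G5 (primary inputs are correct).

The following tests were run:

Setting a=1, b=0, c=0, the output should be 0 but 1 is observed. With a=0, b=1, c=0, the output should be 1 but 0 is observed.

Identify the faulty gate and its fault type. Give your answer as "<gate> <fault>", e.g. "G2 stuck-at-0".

G5 inverted output

Fault-free values for test 1 (a=1, b=0, c=0): G0=1, G1=1, G2=1, G3=0, G4=1, G5=0, giving Y=0. Observed 1.
Test 1: faults giving observed 1 are {G5 stuck-at-1, G5 inverted output}.
Test 2 (a=0, b=1, c=0): fault-free G0=0, G1=0, G2=0, G3=1, G4=1, G5=1 → 1; observed 0. Eliminates G5 stuck-at-1.
Only G5 inverted output is consistent with every test.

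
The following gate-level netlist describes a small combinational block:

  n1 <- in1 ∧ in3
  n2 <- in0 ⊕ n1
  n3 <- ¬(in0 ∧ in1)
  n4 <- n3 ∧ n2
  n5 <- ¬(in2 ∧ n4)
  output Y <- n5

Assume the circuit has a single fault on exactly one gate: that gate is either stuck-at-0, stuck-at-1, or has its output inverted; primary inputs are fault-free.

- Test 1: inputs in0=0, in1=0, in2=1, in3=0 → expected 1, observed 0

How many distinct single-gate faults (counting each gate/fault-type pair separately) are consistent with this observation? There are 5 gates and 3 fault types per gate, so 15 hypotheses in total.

8

Fault-free: n1=0, n2=0, n3=1, n4=0, n5=1 → 1. Observed 0.
  n1: stuck-at-1, inverted output ✓; others ✗
  n2: stuck-at-1, inverted output ✓; others ✗
  n3: none of the 3 fault types match ✗
  n4: stuck-at-1, inverted output ✓; others ✗
  n5: stuck-at-0, inverted output ✓; others ✗
Consistent faults: {n1 stuck-at-1, n1 inverted output, n2 stuck-at-1, n2 inverted output, n4 stuck-at-1, n4 inverted output, n5 stuck-at-0, n5 inverted output} — 8 in all.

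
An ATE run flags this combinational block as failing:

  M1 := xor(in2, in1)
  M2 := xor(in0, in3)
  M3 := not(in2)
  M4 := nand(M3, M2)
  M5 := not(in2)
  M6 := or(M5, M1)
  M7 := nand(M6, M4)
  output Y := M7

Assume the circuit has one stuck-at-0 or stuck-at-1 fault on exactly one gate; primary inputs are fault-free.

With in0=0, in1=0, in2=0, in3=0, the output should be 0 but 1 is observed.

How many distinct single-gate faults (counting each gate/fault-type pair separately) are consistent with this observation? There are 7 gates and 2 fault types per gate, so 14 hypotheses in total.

5

Fault-free: M1=0, M2=0, M3=1, M4=1, M5=1, M6=1, M7=0 → 0. Observed 1.
  M1 stuck-at-0: output 0 ✗
  M1 stuck-at-1: output 0 ✗
  M2 stuck-at-0: output 0 ✗
  M2 stuck-at-1: output 1 ✓
  M3 stuck-at-0: output 0 ✗
  M3 stuck-at-1: output 0 ✗
  M4 stuck-at-0: output 1 ✓
  M4 stuck-at-1: output 0 ✗
  M5 stuck-at-0: output 1 ✓
  M5 stuck-at-1: output 0 ✗
  M6 stuck-at-0: output 1 ✓
  M6 stuck-at-1: output 0 ✗
  M7 stuck-at-0: output 0 ✗
  M7 stuck-at-1: output 1 ✓
Consistent faults: {M2 stuck-at-1, M4 stuck-at-0, M5 stuck-at-0, M6 stuck-at-0, M7 stuck-at-1} — 5 in all.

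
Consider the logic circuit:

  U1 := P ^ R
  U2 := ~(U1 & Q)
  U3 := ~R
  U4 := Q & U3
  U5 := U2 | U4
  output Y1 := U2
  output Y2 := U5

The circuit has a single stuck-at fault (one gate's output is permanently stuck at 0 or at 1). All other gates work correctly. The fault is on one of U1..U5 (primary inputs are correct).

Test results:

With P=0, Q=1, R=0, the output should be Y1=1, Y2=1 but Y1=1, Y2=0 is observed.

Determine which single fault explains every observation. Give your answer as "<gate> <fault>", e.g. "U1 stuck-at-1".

Fault-free values for test 1 (P=0, Q=1, R=0): U1=0, U2=1, U3=1, U4=1, U5=1, giving Y1=1, Y2=1. Observed Y1=1, Y2=0.
Test 1: faults giving observed Y1=1, Y2=0 are {U5 stuck-at-0}.
Only U5 stuck-at-0 is consistent with every test.

U5 stuck-at-0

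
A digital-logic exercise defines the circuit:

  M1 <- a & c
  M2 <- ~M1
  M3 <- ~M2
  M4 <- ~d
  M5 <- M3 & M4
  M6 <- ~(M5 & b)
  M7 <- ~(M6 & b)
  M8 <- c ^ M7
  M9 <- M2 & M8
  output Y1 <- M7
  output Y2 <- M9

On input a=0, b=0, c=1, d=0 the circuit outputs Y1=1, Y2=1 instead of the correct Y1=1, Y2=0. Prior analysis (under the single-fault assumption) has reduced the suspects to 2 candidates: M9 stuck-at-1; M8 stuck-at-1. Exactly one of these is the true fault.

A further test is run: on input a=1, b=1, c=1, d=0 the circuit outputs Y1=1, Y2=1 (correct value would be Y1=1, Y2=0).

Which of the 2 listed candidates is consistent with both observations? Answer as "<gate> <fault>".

Evaluate each candidate on input a=1, b=1, c=1, d=0:
  M9 stuck-at-1: M1=1, M2=0, M3=1, M4=1, M5=1, M6=0, M7=1, M8=0, M9=1 [stuck-at-1] → Y1=1, Y2=1 — matches
  M8 stuck-at-1: M1=1, M2=0, M3=1, M4=1, M5=1, M6=0, M7=1, M8=1 [stuck-at-1], M9=0 → Y1=1, Y2=0 — eliminated
Only M9 stuck-at-1 reproduces the observed Y1=1, Y2=1.

M9 stuck-at-1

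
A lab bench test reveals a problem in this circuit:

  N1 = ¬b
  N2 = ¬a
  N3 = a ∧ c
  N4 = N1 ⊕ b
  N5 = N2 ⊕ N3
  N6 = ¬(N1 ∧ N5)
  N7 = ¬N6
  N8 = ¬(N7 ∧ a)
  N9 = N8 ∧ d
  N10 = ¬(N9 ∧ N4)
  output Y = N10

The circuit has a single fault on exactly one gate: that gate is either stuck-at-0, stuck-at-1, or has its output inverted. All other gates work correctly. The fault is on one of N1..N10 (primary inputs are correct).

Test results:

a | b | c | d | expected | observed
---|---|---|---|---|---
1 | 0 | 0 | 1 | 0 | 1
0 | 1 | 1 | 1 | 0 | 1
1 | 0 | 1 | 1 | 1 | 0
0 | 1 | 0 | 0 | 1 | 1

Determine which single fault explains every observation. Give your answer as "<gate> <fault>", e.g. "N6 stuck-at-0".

Fault-free values for test 1 (a=1, b=0, c=0, d=1): N1=1, N2=0, N3=0, N4=1, N5=0, N6=1, N7=0, N8=1, N9=1, N10=0, giving Y=0. Observed 1.
Test 1: faults giving observed 1 are {N1 stuck-at-0, N1 inverted output, N2 stuck-at-1, N2 inverted output, N3 stuck-at-1, N3 inverted output, N4 stuck-at-0, N4 inverted output, N5 stuck-at-1, N5 inverted output, N6 stuck-at-0, N6 inverted output, N7 stuck-at-1, N7 inverted output, N8 stuck-at-0, N8 inverted output, N9 stuck-at-0, N9 inverted output, N10 stuck-at-1, N10 inverted output}.
Test 2 (a=0, b=1, c=1, d=1): fault-free N1=0, N2=1, N3=0, N4=1, N5=1, N6=1, N7=0, N8=1, N9=1, N10=0 → 0; observed 1. Eliminates N1 stuck-at-0, N2 stuck-at-1, N2 inverted output, N3 stuck-at-1, N3 inverted output, N5 stuck-at-1, N5 inverted output, N6 stuck-at-0, N6 inverted output, N7 stuck-at-1, N7 inverted output.
Test 3 (a=1, b=0, c=1, d=1): fault-free N1=1, N2=0, N3=1, N4=1, N5=1, N6=0, N7=1, N8=0, N9=0, N10=1 → 1; observed 0. Eliminates N1 inverted output, N4 stuck-at-0, N4 inverted output, N8 stuck-at-0, N9 stuck-at-0, N10 stuck-at-1.
Test 4 (a=0, b=1, c=0, d=0): fault-free N1=0, N2=1, N3=0, N4=1, N5=1, N6=1, N7=0, N8=1, N9=0, N10=1 → 1; observed 1. Eliminates N9 inverted output, N10 inverted output.
Only N8 inverted output is consistent with every test.

N8 inverted output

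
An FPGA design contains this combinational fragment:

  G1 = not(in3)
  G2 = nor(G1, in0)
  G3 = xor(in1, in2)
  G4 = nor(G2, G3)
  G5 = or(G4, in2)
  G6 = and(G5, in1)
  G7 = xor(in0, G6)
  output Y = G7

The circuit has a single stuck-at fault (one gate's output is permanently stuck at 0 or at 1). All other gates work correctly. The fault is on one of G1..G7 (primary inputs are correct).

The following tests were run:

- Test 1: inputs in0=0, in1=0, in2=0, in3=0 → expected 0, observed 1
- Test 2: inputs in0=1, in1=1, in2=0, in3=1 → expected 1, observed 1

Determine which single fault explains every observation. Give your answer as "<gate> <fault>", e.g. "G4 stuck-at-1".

Fault-free values for test 1 (in0=0, in1=0, in2=0, in3=0): G1=1, G2=0, G3=0, G4=1, G5=1, G6=0, G7=0, giving Y=0. Observed 1.
Test 1: faults giving observed 1 are {G6 stuck-at-1, G7 stuck-at-1}.
Test 2 (in0=1, in1=1, in2=0, in3=1): fault-free G1=0, G2=0, G3=1, G4=0, G5=0, G6=0, G7=1 → 1; observed 1. Eliminates G6 stuck-at-1.
Only G7 stuck-at-1 is consistent with every test.

G7 stuck-at-1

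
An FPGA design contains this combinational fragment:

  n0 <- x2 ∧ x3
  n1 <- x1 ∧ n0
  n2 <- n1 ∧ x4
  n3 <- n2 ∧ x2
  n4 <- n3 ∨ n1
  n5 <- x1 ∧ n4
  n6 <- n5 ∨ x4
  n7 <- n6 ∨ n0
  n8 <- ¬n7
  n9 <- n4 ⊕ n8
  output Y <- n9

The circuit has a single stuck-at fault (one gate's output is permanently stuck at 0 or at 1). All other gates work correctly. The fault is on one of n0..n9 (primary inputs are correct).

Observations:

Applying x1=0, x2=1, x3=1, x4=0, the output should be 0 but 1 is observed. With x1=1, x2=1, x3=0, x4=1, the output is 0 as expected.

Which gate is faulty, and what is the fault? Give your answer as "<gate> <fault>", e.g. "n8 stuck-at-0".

n0 stuck-at-0

Fault-free values for test 1 (x1=0, x2=1, x3=1, x4=0): n0=1, n1=0, n2=0, n3=0, n4=0, n5=0, n6=0, n7=1, n8=0, n9=0, giving Y=0. Observed 1.
Test 1: faults giving observed 1 are {n0 stuck-at-0, n1 stuck-at-1, n2 stuck-at-1, n3 stuck-at-1, n4 stuck-at-1, n7 stuck-at-0, n8 stuck-at-1, n9 stuck-at-1}.
Test 2 (x1=1, x2=1, x3=0, x4=1): fault-free n0=0, n1=0, n2=0, n3=0, n4=0, n5=0, n6=1, n7=1, n8=0, n9=0 → 0; observed 0. Eliminates n1 stuck-at-1, n2 stuck-at-1, n3 stuck-at-1, n4 stuck-at-1, n7 stuck-at-0, n8 stuck-at-1, n9 stuck-at-1.
Only n0 stuck-at-0 is consistent with every test.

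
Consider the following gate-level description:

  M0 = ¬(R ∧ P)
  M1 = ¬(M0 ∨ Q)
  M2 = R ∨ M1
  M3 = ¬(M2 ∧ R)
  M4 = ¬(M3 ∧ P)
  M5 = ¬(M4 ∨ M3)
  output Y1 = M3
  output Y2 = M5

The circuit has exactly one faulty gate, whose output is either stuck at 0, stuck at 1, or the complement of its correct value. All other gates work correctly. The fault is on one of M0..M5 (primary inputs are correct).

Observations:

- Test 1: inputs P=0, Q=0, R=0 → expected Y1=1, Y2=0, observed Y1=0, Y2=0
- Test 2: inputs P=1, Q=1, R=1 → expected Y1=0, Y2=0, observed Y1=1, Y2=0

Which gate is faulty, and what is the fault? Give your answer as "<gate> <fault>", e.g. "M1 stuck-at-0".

Fault-free values for test 1 (P=0, Q=0, R=0): M0=1, M1=0, M2=0, M3=1, M4=1, M5=0, giving Y1=1, Y2=0. Observed Y1=0, Y2=0.
Test 1: faults giving observed Y1=0, Y2=0 are {M3 stuck-at-0, M3 inverted output}.
Test 2 (P=1, Q=1, R=1): fault-free M0=0, M1=0, M2=1, M3=0, M4=1, M5=0 → Y1=0, Y2=0; observed Y1=1, Y2=0. Eliminates M3 stuck-at-0.
Only M3 inverted output is consistent with every test.

M3 inverted output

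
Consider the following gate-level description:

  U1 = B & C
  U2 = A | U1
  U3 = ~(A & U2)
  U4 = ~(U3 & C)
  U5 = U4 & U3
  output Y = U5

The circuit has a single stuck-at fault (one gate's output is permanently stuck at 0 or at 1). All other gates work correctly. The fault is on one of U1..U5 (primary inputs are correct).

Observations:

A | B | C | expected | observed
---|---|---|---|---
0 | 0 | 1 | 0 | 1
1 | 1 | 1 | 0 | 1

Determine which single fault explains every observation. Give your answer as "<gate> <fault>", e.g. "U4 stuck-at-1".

Fault-free values for test 1 (A=0, B=0, C=1): U1=0, U2=0, U3=1, U4=0, U5=0, giving Y=0. Observed 1.
Test 1: faults giving observed 1 are {U4 stuck-at-1, U5 stuck-at-1}.
Test 2 (A=1, B=1, C=1): fault-free U1=1, U2=1, U3=0, U4=1, U5=0 → 0; observed 1. Eliminates U4 stuck-at-1.
Only U5 stuck-at-1 is consistent with every test.

U5 stuck-at-1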